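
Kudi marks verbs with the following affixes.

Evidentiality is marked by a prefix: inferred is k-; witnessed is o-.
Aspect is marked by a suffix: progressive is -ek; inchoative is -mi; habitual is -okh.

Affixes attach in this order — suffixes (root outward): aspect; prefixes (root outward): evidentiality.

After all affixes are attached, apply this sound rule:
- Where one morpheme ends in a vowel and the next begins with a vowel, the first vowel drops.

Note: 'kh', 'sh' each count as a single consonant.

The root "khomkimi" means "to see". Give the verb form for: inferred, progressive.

kkhomkimek

Attach evidentiality inferred k- → kkhomkimi.
Attach aspect progressive -ek → kkhomkimiek.
Apply vowel deletion: kkhomkimiek → kkhomkimek.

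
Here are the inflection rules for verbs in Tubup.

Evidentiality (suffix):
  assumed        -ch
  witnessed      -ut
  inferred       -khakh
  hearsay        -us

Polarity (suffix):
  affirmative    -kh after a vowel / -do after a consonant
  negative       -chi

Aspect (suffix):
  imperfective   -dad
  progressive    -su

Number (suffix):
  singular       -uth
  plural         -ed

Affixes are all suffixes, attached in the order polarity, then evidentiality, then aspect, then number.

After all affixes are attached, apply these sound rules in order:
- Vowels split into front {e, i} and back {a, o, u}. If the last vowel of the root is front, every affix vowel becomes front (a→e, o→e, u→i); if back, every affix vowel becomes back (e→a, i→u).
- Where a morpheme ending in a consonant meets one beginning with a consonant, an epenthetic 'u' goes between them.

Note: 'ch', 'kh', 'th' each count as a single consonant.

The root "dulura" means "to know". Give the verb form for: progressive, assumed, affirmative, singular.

dulurakhuchusuuth

Attach polarity affirmative -kh (after vowel 'a') → dulurakh.
Attach evidentiality assumed -ch → dulurakhch.
Attach aspect progressive -su → dulurakhchsu.
Attach number singular -uth → dulurakhchsuuth.
Vowel harmony: no change.
Apply epenthesis: dulurakhchsuuth → dulurakhuchusuuth.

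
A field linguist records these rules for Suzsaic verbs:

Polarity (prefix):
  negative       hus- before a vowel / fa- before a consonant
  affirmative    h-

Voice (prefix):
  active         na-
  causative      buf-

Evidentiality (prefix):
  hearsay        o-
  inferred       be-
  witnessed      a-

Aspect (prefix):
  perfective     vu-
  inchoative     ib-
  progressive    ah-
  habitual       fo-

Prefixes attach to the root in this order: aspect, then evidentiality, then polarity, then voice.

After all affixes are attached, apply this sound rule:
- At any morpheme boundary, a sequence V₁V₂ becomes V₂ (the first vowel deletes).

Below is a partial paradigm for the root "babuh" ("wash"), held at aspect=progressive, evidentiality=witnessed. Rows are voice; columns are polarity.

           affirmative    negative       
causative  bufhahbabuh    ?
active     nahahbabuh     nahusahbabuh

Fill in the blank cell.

Attach aspect progressive ah- → ahbabuh.
Attach evidentiality witnessed a- → aahbabuh.
Attach polarity negative hus- (before vowel 'a') → husaahbabuh.
Attach voice causative buf- → bufhusaahbabuh.
Apply vowel deletion: bufhusaahbabuh → bufhusahbabuh.

bufhusahbabuh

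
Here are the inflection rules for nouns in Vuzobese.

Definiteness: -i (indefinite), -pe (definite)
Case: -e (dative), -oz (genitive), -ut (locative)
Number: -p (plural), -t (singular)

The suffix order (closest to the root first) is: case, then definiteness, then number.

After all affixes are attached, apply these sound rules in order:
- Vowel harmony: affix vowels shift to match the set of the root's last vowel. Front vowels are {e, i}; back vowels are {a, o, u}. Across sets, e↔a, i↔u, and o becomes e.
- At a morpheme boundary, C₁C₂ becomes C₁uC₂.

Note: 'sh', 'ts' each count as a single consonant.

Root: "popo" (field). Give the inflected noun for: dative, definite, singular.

Attach case dative -e → popoe.
Attach definiteness definite -pe → popoepe.
Attach number singular -t → popoepet.
Apply vowel harmony: popoepet → popoapat.
Epenthesis: no change.

popoapat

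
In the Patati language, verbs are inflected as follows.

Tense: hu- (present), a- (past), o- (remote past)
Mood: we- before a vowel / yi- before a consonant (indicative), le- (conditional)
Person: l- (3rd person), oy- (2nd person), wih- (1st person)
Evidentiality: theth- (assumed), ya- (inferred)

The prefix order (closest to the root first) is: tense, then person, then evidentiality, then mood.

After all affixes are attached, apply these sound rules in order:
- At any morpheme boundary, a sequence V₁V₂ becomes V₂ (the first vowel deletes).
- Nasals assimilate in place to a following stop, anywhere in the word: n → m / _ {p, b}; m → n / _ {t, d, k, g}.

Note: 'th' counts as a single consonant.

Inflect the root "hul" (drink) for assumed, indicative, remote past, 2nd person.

yithethoyohul

Attach tense remote past o- → ohul.
Attach person 2nd person oy- → oyohul.
Attach evidentiality assumed theth- → thethoyohul.
Attach mood indicative yi- (before consonant 'th') → yithethoyohul.
Vowel deletion: no change.
Nasal assimilation: no change.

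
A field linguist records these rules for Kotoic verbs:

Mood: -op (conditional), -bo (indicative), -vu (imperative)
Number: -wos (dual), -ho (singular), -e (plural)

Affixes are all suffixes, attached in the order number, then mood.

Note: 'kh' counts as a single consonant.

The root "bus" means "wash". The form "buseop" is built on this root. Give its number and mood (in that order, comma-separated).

plural, conditional

Segment: bus-e-op.
number: -e → plural.
mood: -op → conditional.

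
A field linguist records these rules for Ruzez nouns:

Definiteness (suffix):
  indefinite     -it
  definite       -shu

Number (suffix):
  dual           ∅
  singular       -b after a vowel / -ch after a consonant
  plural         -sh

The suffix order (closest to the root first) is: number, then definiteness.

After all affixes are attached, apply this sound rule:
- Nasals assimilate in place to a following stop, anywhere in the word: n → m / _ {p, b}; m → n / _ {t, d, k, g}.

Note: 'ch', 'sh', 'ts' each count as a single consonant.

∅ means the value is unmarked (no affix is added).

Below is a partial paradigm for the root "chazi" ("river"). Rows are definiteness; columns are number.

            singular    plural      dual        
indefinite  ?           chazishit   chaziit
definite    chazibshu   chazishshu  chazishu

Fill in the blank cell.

chazibit

Attach number singular -b (after vowel 'i') → chazib.
Attach definiteness indefinite -it → chazibit.
Nasal assimilation: no change.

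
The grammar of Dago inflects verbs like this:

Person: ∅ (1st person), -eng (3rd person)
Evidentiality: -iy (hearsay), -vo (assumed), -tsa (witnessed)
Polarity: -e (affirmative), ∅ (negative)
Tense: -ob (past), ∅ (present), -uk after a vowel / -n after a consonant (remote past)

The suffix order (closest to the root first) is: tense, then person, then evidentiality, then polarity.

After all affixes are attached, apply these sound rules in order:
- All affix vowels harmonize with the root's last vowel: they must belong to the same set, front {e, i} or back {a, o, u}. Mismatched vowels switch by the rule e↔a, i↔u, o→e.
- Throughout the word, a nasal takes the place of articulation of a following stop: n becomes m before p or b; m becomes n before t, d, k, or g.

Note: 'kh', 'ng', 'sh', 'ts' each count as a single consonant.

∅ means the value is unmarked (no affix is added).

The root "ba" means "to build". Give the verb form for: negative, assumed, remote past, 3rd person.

baukangvo

Attach tense remote past -uk (after vowel 'a') → bauk.
Attach person 3rd person -eng → baukeng.
Attach evidentiality assumed -vo → baukengvo.
polarity = negative: zero marking, form stays baukengvo.
Apply vowel harmony: baukengvo → baukangvo.
Nasal assimilation: no change.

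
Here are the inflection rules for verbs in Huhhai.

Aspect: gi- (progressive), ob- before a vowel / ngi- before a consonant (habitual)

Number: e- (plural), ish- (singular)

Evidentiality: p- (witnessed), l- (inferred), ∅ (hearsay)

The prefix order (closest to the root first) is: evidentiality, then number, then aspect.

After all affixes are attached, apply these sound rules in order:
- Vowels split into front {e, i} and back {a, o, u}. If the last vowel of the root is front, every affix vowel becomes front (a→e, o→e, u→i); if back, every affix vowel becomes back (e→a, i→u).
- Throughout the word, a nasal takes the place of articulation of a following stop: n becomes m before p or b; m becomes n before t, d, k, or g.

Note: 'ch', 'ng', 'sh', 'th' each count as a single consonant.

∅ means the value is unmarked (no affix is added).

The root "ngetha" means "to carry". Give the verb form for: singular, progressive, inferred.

Attach evidentiality inferred l- → lngetha.
Attach number singular ish- → ishlngetha.
Attach aspect progressive gi- → giishlngetha.
Apply vowel harmony: giishlngetha → guushlngetha.
Nasal assimilation: no change.

guushlngetha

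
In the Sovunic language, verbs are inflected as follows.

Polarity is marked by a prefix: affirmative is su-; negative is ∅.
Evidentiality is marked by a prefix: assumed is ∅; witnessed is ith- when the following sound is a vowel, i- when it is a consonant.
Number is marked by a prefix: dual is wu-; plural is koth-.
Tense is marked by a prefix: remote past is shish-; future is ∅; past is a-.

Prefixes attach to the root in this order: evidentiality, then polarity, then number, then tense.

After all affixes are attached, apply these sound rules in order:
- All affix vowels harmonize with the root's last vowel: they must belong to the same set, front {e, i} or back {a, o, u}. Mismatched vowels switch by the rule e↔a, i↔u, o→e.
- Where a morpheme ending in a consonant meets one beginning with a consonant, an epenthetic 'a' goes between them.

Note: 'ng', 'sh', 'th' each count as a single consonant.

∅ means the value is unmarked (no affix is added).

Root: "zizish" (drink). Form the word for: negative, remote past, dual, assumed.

shishawizizish

evidentiality = assumed: zero marking, form stays zizish.
polarity = negative: zero marking, form stays zizish.
Attach number dual wu- → wuzizish.
Attach tense remote past shish- → shishwuzizish.
Apply vowel harmony: shishwuzizish → shishwizizish.
Apply epenthesis: shishwizizish → shishawizizish.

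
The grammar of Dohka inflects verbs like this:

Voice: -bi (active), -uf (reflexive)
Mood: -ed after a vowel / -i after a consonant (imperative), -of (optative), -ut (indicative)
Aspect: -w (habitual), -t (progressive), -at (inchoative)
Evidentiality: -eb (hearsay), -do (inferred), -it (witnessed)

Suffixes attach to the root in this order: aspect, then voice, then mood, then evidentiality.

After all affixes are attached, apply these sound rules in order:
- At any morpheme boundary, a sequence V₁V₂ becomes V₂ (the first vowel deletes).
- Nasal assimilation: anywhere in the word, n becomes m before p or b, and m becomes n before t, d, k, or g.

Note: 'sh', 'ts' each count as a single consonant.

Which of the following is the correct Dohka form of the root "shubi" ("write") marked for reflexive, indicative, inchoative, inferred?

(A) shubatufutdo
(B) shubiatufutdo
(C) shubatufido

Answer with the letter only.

Attach aspect inchoative -at → shubiat.
Attach voice reflexive -uf → shubiatuf.
Attach mood indicative -ut → shubiatufut.
Attach evidentiality inferred -do → shubiatufutdo.
Apply vowel deletion: shubiatufutdo → shubatufutdo.
Nasal assimilation: no change.
So the correct form is shubatufutdo, option (A).
(C) shubatufido is wrong: it uses imperative instead of indicative for mood.
(B) shubiatufutdo is wrong: it fails to apply the sound rule(s).

A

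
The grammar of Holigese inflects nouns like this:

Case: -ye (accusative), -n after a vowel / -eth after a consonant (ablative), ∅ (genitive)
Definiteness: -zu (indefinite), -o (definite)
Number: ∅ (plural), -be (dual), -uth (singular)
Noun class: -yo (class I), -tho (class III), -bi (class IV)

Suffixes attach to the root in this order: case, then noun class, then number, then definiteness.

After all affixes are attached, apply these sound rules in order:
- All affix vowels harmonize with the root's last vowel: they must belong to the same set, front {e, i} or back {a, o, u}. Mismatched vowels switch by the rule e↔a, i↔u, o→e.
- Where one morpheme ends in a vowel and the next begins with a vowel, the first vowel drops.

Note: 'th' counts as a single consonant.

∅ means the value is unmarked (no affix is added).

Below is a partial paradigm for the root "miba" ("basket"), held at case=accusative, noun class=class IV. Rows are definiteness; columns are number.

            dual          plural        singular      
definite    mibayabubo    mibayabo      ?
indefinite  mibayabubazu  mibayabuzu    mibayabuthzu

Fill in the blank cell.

mibayabutho

Attach case accusative -ye → mibaye.
Attach noun class class IV -bi → mibayebi.
Attach number singular -uth → mibayebiuth.
Attach definiteness definite -o → mibayebiutho.
Apply vowel harmony: mibayebiutho → mibayabuutho.
Apply vowel deletion: mibayabuutho → mibayabutho.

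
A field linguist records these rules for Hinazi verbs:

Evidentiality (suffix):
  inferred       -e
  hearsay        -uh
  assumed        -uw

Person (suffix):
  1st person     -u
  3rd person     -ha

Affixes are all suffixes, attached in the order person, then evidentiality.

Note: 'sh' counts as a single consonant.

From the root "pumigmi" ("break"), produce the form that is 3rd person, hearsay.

Attach person 3rd person -ha → pumigmiha.
Attach evidentiality hearsay -uh → pumigmihauh.

pumigmihauh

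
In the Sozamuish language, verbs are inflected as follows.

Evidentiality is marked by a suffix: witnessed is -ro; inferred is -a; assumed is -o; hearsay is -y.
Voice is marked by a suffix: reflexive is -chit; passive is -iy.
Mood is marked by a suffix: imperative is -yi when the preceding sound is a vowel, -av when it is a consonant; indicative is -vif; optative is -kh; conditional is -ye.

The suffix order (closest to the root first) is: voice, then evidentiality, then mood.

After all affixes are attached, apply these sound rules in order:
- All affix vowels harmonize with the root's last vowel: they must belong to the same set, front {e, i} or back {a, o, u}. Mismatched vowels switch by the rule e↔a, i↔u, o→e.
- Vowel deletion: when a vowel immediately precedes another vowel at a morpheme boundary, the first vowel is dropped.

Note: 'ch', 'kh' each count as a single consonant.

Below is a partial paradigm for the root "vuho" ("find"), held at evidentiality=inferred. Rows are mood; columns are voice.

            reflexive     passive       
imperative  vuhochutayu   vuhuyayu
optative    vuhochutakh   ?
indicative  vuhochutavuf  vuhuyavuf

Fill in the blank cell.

Attach voice passive -iy → vuhoiy.
Attach evidentiality inferred -a → vuhoiya.
Attach mood optative -kh → vuhoiyakh.
Apply vowel harmony: vuhoiyakh → vuhouyakh.
Apply vowel deletion: vuhouyakh → vuhuyakh.

vuhuyakh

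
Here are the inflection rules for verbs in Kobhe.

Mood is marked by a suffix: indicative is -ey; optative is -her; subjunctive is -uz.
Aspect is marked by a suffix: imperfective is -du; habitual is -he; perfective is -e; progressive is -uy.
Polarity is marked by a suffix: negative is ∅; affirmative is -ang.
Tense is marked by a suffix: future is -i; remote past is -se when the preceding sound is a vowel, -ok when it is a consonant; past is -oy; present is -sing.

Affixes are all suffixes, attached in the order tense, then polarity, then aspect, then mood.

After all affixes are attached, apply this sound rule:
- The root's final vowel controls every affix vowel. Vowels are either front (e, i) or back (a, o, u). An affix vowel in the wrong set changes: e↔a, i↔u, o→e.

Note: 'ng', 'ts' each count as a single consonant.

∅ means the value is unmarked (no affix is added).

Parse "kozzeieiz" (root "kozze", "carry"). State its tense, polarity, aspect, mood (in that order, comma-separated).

future, negative, perfective, subjunctive

Segment: kozze-i-e-uz.
tense: -i → future.
polarity: ∅ → negative.
aspect: -e → perfective.
mood: -uz → subjunctive.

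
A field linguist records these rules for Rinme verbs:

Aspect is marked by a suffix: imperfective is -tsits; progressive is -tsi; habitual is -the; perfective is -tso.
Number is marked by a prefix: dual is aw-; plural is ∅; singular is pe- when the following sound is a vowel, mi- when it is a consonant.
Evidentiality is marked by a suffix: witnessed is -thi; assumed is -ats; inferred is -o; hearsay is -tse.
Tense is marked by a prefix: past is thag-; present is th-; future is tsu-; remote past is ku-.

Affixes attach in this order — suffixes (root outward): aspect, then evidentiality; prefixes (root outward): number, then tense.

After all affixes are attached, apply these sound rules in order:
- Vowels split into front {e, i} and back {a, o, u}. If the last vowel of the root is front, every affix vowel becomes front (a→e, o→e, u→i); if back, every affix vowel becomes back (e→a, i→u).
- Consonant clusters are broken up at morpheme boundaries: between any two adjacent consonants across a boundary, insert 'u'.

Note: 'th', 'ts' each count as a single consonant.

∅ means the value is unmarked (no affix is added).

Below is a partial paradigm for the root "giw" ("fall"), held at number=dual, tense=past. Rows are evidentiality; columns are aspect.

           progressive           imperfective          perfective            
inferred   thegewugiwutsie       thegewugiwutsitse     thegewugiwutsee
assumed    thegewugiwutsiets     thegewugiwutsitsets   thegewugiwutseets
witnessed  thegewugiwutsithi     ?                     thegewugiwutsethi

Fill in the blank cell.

Attach aspect imperfective -tsits → giwtsits.
Attach evidentiality witnessed -thi → giwtsitsthi.
Attach number dual aw- → awgiwtsitsthi.
Attach tense past thag- → thagawgiwtsitsthi.
Apply vowel harmony: thagawgiwtsitsthi → thegewgiwtsitsthi.
Apply epenthesis: thegewgiwtsitsthi → thegewugiwutsitsuthi.

thegewugiwutsitsuthi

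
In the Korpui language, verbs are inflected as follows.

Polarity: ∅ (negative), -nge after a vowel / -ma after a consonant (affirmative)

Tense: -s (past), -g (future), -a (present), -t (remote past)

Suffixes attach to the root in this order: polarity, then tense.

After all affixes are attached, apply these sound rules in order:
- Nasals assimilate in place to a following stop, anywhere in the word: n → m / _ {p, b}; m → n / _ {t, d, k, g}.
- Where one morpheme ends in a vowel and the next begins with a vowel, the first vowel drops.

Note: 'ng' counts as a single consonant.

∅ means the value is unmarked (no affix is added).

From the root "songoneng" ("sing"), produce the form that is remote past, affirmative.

Attach polarity affirmative -ma (after consonant 'ng') → songonengma.
Attach tense remote past -t → songonengmat.
Nasal assimilation: no change.
Vowel deletion: no change.

songonengmat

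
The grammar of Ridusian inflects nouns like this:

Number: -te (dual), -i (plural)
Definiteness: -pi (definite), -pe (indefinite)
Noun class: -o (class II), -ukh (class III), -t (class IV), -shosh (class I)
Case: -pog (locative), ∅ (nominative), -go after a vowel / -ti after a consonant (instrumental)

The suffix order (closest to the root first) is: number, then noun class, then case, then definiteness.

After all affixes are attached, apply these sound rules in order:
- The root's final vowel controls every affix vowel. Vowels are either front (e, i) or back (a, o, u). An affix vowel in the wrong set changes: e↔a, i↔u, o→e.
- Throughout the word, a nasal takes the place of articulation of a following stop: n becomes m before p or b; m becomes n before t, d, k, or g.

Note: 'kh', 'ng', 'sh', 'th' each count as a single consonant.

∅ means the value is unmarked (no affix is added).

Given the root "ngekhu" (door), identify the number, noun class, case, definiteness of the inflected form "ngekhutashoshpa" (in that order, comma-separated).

Segment: ngekhu-te-shosh-pe.
number: -te → dual.
noun class: -shosh → class I.
case: ∅ → nominative.
definiteness: -pe → indefinite.

dual, class I, nominative, indefinite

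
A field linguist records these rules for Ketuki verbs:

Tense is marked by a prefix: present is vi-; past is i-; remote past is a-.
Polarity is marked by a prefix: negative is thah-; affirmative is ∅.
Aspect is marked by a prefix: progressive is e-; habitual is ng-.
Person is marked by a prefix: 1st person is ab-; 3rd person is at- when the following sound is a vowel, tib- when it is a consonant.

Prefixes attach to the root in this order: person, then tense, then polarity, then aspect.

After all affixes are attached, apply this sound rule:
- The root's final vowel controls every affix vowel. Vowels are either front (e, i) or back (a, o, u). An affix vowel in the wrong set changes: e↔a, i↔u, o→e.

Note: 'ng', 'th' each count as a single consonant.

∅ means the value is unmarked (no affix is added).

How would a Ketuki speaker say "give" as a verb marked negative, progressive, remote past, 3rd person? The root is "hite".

Attach person 3rd person tib- (before consonant 'h') → tibhite.
Attach tense remote past a- → atibhite.
Attach polarity negative thah- → thahatibhite.
Attach aspect progressive e- → ethahatibhite.
Apply vowel harmony: ethahatibhite → ethehetibhite.

ethehetibhite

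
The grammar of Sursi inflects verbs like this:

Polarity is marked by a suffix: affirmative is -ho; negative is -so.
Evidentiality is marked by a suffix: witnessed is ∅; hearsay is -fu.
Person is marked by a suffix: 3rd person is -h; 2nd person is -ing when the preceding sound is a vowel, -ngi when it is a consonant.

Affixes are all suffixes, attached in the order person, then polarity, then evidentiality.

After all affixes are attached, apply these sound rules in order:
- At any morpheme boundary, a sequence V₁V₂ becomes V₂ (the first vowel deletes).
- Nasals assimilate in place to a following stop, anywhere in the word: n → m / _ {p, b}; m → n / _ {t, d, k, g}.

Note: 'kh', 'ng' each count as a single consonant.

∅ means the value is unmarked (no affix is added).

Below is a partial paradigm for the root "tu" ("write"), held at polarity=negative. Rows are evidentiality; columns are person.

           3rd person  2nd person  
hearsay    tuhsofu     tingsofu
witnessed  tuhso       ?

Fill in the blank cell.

Attach person 2nd person -ing (after vowel 'u') → tuing.
Attach polarity negative -so → tuingso.
evidentiality = witnessed: zero marking, form stays tuingso.
Apply vowel deletion: tuingso → tingso.
Nasal assimilation: no change.

tingso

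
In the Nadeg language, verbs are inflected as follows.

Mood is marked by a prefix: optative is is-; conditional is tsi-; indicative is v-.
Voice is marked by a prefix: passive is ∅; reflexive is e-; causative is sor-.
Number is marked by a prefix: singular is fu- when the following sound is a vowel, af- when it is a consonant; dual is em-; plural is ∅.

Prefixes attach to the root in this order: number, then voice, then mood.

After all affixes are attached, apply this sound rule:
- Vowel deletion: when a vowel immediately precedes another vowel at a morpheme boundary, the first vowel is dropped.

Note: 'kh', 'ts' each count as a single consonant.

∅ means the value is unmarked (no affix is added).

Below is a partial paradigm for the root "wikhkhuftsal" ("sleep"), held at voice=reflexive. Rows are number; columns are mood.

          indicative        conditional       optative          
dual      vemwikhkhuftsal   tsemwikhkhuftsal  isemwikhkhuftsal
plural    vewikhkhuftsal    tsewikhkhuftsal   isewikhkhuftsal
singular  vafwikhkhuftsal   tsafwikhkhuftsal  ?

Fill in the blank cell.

isafwikhkhuftsal

Attach number singular af- (before consonant 'w') → afwikhkhuftsal.
Attach voice reflexive e- → eafwikhkhuftsal.
Attach mood optative is- → iseafwikhkhuftsal.
Apply vowel deletion: iseafwikhkhuftsal → isafwikhkhuftsal.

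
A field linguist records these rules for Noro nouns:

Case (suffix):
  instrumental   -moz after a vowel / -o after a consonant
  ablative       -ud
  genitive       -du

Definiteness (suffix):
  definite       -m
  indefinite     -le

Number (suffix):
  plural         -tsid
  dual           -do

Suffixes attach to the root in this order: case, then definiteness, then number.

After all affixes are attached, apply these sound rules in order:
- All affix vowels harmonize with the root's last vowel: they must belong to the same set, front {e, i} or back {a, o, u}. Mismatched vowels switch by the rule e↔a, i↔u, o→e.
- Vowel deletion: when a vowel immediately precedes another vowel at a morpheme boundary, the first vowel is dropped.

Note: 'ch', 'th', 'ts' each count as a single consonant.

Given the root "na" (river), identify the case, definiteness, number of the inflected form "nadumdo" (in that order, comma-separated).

Segment: na-du-m-do.
case: -du → genitive.
definiteness: -m → definite.
number: -do → dual.

genitive, definite, dual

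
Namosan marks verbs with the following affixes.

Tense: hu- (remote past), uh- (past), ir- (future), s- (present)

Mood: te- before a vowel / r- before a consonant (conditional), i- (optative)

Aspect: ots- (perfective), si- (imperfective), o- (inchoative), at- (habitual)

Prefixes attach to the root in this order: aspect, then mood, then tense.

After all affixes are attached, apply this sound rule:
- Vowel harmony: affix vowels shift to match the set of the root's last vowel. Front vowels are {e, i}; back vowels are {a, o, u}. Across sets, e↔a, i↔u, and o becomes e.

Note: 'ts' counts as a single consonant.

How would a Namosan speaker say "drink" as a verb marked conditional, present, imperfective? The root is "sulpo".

Attach aspect imperfective si- → sisulpo.
Attach mood conditional r- (before consonant 's') → rsisulpo.
Attach tense present s- → srsisulpo.
Apply vowel harmony: srsisulpo → srsusulpo.

srsusulpo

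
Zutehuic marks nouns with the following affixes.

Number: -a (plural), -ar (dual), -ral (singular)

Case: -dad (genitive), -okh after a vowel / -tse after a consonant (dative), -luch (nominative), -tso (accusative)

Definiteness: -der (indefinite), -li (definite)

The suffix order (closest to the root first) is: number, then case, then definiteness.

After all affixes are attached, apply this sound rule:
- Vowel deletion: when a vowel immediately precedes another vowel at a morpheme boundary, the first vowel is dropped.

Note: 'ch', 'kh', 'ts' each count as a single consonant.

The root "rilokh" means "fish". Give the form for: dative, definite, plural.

rilokhokhli

Attach number plural -a → rilokha.
Attach case dative -okh (after vowel 'a') → rilokhaokh.
Attach definiteness definite -li → rilokhaokhli.
Apply vowel deletion: rilokhaokhli → rilokhokhli.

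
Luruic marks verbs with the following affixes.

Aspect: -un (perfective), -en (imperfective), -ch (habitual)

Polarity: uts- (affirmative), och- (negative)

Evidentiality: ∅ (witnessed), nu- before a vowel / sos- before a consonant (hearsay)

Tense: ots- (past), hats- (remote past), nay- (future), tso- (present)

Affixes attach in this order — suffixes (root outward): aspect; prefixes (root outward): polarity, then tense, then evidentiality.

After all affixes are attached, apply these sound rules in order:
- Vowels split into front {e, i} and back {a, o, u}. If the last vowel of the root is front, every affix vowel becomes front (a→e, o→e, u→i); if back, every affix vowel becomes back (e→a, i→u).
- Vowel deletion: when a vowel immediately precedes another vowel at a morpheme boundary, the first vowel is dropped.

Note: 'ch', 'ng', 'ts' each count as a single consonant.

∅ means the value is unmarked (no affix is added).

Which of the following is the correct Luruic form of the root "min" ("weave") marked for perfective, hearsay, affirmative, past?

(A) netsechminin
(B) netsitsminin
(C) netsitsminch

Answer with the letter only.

Attach polarity affirmative uts- → utsmin.
Attach tense past ots- → otsutsmin.
Attach aspect perfective -un → otsutsminun.
Attach evidentiality hearsay nu- (before vowel 'o') → nuotsutsminun.
Apply vowel harmony: nuotsutsminun → nietsitsminin.
Apply vowel deletion: nietsitsminin → netsitsminin.
So the correct form is netsitsminin, option (B).
(C) netsitsminch is wrong: it uses habitual instead of perfective for aspect.
(A) netsechminin is wrong: it uses negative instead of affirmative for polarity.

B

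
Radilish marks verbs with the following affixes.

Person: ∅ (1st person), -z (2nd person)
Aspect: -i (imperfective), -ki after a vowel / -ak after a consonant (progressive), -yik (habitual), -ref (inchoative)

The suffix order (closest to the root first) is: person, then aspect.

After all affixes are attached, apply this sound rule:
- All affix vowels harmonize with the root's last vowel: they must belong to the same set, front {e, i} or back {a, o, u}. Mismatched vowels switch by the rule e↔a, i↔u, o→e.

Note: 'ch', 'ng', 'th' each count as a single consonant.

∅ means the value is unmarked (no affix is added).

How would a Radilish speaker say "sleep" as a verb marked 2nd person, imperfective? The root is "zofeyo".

Attach person 2nd person -z → zofeyoz.
Attach aspect imperfective -i → zofeyozi.
Apply vowel harmony: zofeyozi → zofeyozu.

zofeyozu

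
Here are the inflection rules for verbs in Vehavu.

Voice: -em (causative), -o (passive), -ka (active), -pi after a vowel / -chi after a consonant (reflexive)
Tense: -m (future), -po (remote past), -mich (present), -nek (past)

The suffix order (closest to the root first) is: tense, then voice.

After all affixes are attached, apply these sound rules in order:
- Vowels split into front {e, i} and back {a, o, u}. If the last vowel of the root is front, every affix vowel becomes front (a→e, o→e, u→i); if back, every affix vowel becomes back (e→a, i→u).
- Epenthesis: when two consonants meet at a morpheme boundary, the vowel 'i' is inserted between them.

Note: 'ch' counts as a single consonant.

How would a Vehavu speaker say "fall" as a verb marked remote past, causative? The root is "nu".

Attach tense remote past -po → nupo.
Attach voice causative -em → nupoem.
Apply vowel harmony: nupoem → nupoam.
Epenthesis: no change.

nupoam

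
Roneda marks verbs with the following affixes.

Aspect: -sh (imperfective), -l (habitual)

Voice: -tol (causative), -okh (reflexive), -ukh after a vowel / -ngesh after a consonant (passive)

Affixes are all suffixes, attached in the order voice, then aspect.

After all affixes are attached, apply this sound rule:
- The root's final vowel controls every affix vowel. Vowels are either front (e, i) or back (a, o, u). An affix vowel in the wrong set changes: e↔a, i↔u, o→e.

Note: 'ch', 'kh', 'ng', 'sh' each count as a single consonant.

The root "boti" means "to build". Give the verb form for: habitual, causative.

Attach voice causative -tol → botitol.
Attach aspect habitual -l → botitoll.
Apply vowel harmony: botitoll → botitell.

botitell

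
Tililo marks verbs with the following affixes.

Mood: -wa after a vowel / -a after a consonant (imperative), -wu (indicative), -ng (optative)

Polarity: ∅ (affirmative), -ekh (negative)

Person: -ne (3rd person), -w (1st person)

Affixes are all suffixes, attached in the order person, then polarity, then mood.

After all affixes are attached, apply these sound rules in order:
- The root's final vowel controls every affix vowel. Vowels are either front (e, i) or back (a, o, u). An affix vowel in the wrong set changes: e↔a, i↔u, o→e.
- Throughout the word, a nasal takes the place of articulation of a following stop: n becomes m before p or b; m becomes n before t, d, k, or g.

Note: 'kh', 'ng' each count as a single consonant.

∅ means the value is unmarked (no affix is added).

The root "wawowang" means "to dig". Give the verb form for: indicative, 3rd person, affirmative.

wawowangnawu

Attach person 3rd person -ne → wawowangne.
polarity = affirmative: zero marking, form stays wawowangne.
Attach mood indicative -wu → wawowangnewu.
Apply vowel harmony: wawowangnewu → wawowangnawu.
Nasal assimilation: no change.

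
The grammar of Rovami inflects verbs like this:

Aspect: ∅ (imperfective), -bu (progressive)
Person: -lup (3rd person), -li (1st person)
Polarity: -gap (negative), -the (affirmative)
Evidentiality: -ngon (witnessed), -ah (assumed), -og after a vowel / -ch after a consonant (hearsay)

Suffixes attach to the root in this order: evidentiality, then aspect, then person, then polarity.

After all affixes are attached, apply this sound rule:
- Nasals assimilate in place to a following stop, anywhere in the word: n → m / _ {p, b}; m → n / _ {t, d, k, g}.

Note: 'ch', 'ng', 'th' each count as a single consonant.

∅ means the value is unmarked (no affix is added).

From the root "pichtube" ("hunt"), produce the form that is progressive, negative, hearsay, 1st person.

pichtubeogbuligap

Attach evidentiality hearsay -og (after vowel 'e') → pichtubeog.
Attach aspect progressive -bu → pichtubeogbu.
Attach person 1st person -li → pichtubeogbuli.
Attach polarity negative -gap → pichtubeogbuligap.
Nasal assimilation: no change.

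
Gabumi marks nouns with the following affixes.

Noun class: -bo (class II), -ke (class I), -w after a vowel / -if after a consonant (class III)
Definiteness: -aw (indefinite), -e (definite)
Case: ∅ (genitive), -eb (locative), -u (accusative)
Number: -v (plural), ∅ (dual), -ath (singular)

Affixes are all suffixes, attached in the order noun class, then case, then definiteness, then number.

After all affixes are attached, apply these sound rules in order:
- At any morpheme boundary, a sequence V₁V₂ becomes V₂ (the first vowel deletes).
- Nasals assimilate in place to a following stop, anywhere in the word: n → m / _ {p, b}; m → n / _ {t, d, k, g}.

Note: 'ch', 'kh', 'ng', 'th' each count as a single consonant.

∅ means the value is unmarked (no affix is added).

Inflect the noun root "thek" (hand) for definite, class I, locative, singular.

Attach noun class class I -ke → thekke.
Attach case locative -eb → thekkeeb.
Attach definiteness definite -e → thekkeebe.
Attach number singular -ath → thekkeebeath.
Apply vowel deletion: thekkeebeath → thekkebath.
Nasal assimilation: no change.

thekkebath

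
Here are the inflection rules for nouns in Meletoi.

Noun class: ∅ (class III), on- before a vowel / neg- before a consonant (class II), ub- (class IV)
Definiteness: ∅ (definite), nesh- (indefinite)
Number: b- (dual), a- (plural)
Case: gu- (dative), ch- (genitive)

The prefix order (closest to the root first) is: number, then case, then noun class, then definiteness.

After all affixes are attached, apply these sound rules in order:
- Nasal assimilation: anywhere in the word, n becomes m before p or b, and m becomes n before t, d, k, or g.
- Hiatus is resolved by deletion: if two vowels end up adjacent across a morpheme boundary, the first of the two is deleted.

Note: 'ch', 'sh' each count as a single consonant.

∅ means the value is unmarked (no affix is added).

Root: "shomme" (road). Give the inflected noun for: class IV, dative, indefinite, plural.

Attach number plural a- → ashomme.
Attach case dative gu- → guashomme.
Attach noun class class IV ub- → ubguashomme.
Attach definiteness indefinite nesh- → neshubguashomme.
Nasal assimilation: no change.
Apply vowel deletion: neshubguashomme → neshubgashomme.

neshubgashomme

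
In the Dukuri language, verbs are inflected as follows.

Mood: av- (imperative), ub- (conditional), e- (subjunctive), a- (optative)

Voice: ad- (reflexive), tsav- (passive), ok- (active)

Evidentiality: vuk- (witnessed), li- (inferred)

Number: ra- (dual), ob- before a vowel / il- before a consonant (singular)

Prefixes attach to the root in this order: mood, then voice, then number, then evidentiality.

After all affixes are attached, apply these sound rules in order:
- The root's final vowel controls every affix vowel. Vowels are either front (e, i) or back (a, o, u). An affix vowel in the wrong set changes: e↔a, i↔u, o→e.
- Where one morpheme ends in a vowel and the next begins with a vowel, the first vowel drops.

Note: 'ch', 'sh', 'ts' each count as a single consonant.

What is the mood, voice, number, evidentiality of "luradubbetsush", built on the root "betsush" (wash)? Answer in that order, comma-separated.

Segment: li-ra-ad-ub-betsush.
mood: ub- → conditional.
voice: ad- → reflexive.
number: ra- → dual.
evidentiality: li- → inferred.

conditional, reflexive, dual, inferred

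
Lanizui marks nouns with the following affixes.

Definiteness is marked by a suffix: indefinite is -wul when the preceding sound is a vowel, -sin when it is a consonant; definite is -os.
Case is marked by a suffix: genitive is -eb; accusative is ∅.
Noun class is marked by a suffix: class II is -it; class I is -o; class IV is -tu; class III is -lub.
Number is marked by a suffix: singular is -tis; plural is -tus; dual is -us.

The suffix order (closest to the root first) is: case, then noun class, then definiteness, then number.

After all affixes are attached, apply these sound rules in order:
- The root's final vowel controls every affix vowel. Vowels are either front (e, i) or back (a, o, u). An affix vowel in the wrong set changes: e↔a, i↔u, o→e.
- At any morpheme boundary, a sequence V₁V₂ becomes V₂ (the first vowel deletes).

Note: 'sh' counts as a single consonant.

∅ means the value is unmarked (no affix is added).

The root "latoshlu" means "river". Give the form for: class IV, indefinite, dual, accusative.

latoshlutuwulus

case = accusative: zero marking, form stays latoshlu.
Attach noun class class IV -tu → latoshlutu.
Attach definiteness indefinite -wul (after vowel 'u') → latoshlutuwul.
Attach number dual -us → latoshlutuwulus.
Vowel harmony: no change.
Vowel deletion: no change.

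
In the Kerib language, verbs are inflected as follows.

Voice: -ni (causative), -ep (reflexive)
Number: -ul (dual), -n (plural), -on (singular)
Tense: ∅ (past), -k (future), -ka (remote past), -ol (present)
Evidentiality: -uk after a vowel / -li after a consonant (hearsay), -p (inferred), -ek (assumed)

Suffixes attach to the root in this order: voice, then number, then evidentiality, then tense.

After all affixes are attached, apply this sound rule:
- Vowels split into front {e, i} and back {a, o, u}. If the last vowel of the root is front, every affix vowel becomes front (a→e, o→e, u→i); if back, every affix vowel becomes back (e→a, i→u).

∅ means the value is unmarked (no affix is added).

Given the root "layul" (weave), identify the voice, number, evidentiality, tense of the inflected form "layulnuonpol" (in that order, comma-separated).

Segment: layul-ni-on-p-ol.
voice: -ni → causative.
number: -on → singular.
evidentiality: -p → inferred.
tense: -ol → present.

causative, singular, inferred, present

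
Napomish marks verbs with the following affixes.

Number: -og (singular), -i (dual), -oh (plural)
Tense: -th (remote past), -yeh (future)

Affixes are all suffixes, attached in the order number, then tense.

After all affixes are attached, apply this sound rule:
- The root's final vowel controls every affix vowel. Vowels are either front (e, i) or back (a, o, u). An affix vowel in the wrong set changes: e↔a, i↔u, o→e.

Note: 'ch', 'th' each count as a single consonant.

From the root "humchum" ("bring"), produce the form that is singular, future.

humchumogyah

Attach number singular -og → humchumog.
Attach tense future -yeh → humchumogyeh.
Apply vowel harmony: humchumogyeh → humchumogyah.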